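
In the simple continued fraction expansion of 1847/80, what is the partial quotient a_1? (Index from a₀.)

1847 = 23·80 + 7   →  a_0 = 23
80 = 11·7 + 3   →  a_1 = 11

11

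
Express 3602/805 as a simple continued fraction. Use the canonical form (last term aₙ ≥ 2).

[4; 2, 9, 3, 6, 2]

3602 = 4·805 + 382
805 = 2·382 + 41
382 = 9·41 + 13
41 = 3·13 + 2
13 = 6·2 + 1
2 = 2·1 + 0  (stop)
So 3602/805 = [4; 2, 9, 3, 6, 2].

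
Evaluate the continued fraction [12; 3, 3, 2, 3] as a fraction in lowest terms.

Using pₖ = aₖpₖ₋₁ + pₖ₋₂ and qₖ = aₖqₖ₋₁ + qₖ₋₂:
  k=0: a=12, p=12, q=1
  k=1: a=3, p=37, q=3
  k=2: a=3, p=123, q=10
  k=3: a=2, p=283, q=23
  k=4: a=3, p=972, q=79

972/79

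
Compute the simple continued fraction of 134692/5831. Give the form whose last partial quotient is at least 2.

[23; 10, 14, 8, 5]

134692 = 23*5831 + 579
5831 = 10*579 + 41
579 = 14*41 + 5
41 = 8*5 + 1
5 = 5*1 + 0  (stop)
So 134692/5831 = [23; 10, 14, 8, 5].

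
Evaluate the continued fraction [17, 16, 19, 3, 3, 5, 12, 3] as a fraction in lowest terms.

10525237/616871

Using pₖ = aₖpₖ₋₁ + pₖ₋₂ and qₖ = aₖqₖ₋₁ + qₖ₋₂:
  k=0: a=17, p=17, q=1
  k=1: a=16, p=273, q=16
  k=2: a=19, p=5204, q=305
  k=3: a=3, p=15885, q=931
  k=4: a=3, p=52859, q=3098
  k=5: a=5, p=280180, q=16421
  k=6: a=12, p=3415019, q=200150
  k=7: a=3, p=10525237, q=616871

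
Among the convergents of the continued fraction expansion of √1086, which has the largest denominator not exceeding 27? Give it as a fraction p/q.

√1086 = [32; 1, 20, 1, 64, …] (period length 4).
Convergents:
  p_0/q_0 = 32/1
  p_1/q_1 = 33/1
  p_2/q_2 = 692/21
  p_3/q_3 = 725/22
  p_4/q_4 = 47092/1429
q_3 = 22 ≤ 27 < 1429 = q_4, so the answer is 725/22.

725/22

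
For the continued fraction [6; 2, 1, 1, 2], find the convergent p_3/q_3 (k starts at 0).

Using pₖ = aₖpₖ₋₁ + pₖ₋₂, qₖ = aₖqₖ₋₁ + qₖ₋₂ (with p₋₁=1, p₋₂=0, q₋₁=0, q₋₂=1):
  k=0: a=6, p=6, q=1
  k=1: a=2, p=13, q=2
  k=2: a=1, p=19, q=3
  k=3: a=1, p=32, q=5

32/5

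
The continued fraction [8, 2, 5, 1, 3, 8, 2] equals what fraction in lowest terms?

Fold from the inside: start with 2/1.
  8 + 1/2 = 17/2
  3 + 2/17 = 53/17
  1 + 17/53 = 70/53
  5 + 53/70 = 403/70
  2 + 70/403 = 876/403
  8 + 403/876 = 7411/876

7411/876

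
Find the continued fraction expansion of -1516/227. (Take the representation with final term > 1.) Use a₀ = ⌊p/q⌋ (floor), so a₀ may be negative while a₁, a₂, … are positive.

-1516 = -7·227 + 73
227 = 3·73 + 8
73 = 9·8 + 1
8 = 8·1 + 0  (stop)
So -1516/227 = [-7; 3, 9, 8].

[-7; 3, 9, 8]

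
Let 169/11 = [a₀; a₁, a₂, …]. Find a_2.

169 = 15·11 + 4   →  a_0 = 15
11 = 2·4 + 3   →  a_1 = 2
4 = 1·3 + 1   →  a_2 = 1

1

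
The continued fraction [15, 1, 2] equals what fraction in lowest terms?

47/3

Using pₖ = aₖpₖ₋₁ + pₖ₋₂ and qₖ = aₖqₖ₋₁ + qₖ₋₂:
  k=0: a=15, p=15, q=1
  k=1: a=1, p=16, q=1
  k=2: a=2, p=47, q=3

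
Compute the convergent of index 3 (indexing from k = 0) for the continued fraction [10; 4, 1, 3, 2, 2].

Using pₖ = aₖpₖ₋₁ + pₖ₋₂, qₖ = aₖqₖ₋₁ + qₖ₋₂ (with p₋₁=1, p₋₂=0, q₋₁=0, q₋₂=1):
  k=0: a=10, p=10, q=1
  k=1: a=4, p=41, q=4
  k=2: a=1, p=51, q=5
  k=3: a=3, p=194, q=19

194/19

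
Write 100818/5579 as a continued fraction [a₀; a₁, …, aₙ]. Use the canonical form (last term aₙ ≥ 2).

100818 = 18·5579 + 396
5579 = 14·396 + 35
396 = 11·35 + 11
35 = 3·11 + 2
11 = 5·2 + 1
2 = 2·1 + 0  (stop)
So 100818/5579 = [18; 14, 11, 3, 5, 2].

[18; 14, 11, 3, 5, 2]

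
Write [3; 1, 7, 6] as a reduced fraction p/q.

190/49

Using pₖ = aₖpₖ₋₁ + pₖ₋₂ and qₖ = aₖqₖ₋₁ + qₖ₋₂:
  k=0: a=3, p=3, q=1
  k=1: a=1, p=4, q=1
  k=2: a=7, p=31, q=8
  k=3: a=6, p=190, q=49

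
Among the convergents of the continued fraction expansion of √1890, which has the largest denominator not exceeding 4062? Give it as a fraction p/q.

97469/2242

√1890 = [43; 2, 9, 6, 9, 2, 86, …] (period length 6).
Convergents:
  p_0/q_0 = 43/1
  p_1/q_1 = 87/2
  p_2/q_2 = 826/19
  p_3/q_3 = 5043/116
  p_4/q_4 = 46213/1063
  p_5/q_5 = 97469/2242
  p_6/q_6 = 8428547/193875
q_5 = 2242 ≤ 4062 < 193875 = q_6, so the answer is 97469/2242.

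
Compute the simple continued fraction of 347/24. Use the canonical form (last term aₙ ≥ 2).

347 = 14×24 + 11
24 = 2×11 + 2
11 = 5×2 + 1
2 = 2×1 + 0  (stop)
So 347/24 = [14; 2, 5, 2].

[14; 2, 5, 2]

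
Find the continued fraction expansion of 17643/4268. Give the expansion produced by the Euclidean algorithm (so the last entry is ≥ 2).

[4; 7, 2, 9, 2, 1, 9]

17643 = 4*4268 + 571
4268 = 7*571 + 271
571 = 2*271 + 29
271 = 9*29 + 10
29 = 2*10 + 9
10 = 1*9 + 1
9 = 9*1 + 0  (stop)
So 17643/4268 = [4; 7, 2, 9, 2, 1, 9].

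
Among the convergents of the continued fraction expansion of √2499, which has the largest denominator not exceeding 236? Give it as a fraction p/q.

√2499 = [49; 1, 98, …] (period length 2).
Convergents:
  p_0/q_0 = 49/1
  p_1/q_1 = 50/1
  p_2/q_2 = 4949/99
  p_3/q_3 = 4999/100
  p_4/q_4 = 494851/9899
q_3 = 100 ≤ 236 < 9899 = q_4, so the answer is 4999/100.

4999/100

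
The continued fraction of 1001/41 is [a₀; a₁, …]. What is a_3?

2

1001 = 24·41 + 17   →  a_0 = 24
41 = 2·17 + 7   →  a_1 = 2
17 = 2·7 + 3   →  a_2 = 2
7 = 2·3 + 1   →  a_3 = 2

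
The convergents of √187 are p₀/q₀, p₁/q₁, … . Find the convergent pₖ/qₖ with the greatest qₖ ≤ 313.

1682/123

√187 = [13; 1, 2, 13, 2, 1, 26, …] (period length 6).
Convergents:
  p_0/q_0 = 13/1
  p_1/q_1 = 14/1
  p_2/q_2 = 41/3
  p_3/q_3 = 547/40
  p_4/q_4 = 1135/83
  p_5/q_5 = 1682/123
  p_6/q_6 = 44867/3281
q_5 = 123 ≤ 313 < 3281 = q_6, so the answer is 1682/123.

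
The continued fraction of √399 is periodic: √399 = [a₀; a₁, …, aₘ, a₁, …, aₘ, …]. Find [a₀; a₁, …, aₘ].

[19; 1, 38]

a₀ = ⌊√399⌋ = 19.
With m₀=0, d₀=1 and mₖ₊₁ = dₖaₖ − mₖ, dₖ₊₁ = (n − mₖ₊₁²)/dₖ, aₖ₊₁ = ⌊(a₀+mₖ₊₁)/dₖ₊₁⌋:
  k=1: m=19, d=38, a=1
  k=2: m=19, d=1, a=38
d=1 and a=2a₀=38 at k=2, so the next step gives (m, d) = (19, 38) again — its k=1 value — and the period has length 2.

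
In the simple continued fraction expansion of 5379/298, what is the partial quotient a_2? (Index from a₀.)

1

5379 = 18·298 + 15   →  a_0 = 18
298 = 19·15 + 13   →  a_1 = 19
15 = 1·13 + 2   →  a_2 = 1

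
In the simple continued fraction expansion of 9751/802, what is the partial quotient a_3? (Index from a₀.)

9751 = 12·802 + 127   →  a_0 = 12
802 = 6·127 + 40   →  a_1 = 6
127 = 3·40 + 7   →  a_2 = 3
40 = 5·7 + 5   →  a_3 = 5

5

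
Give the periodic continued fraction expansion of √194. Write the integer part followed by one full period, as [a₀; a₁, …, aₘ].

[13; 1, 12, 1, 26]

a₀ = ⌊√194⌋ = 13.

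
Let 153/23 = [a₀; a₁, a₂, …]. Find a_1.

153 = 6·23 + 15   →  a_0 = 6
23 = 1·15 + 8   →  a_1 = 1

1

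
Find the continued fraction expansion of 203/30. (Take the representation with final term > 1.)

[6; 1, 3, 3, 2]

203 = 6×30 + 23
30 = 1×23 + 7
23 = 3×7 + 2
7 = 3×2 + 1
2 = 2×1 + 0  (stop)
So 203/30 = [6; 1, 3, 3, 2].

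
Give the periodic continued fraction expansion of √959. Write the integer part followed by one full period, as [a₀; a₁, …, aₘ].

a₀ = ⌊√959⌋ = 30.
With m₀=0, d₀=1 and mₖ₊₁ = dₖaₖ − mₖ, dₖ₊₁ = (n − mₖ₊₁²)/dₖ, aₖ₊₁ = ⌊(a₀+mₖ₊₁)/dₖ₊₁⌋:
  k=1: m=30, d=59, a=1
  k=2: m=29, d=2, a=29
  k=3: m=29, d=59, a=1
  k=4: m=30, d=1, a=60
d=1 and a=2a₀=60 at k=4, so the next step gives (m, d) = (30, 59) again — its k=1 value — and the period has length 4.

[30; 1, 29, 1, 60]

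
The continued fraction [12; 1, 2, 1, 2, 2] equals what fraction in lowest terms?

Using pₖ = aₖpₖ₋₁ + pₖ₋₂ and qₖ = aₖqₖ₋₁ + qₖ₋₂:
  k=0: a=12, p=12, q=1
  k=1: a=1, p=13, q=1
  k=2: a=2, p=38, q=3
  k=3: a=1, p=51, q=4
  k=4: a=2, p=140, q=11
  k=5: a=2, p=331, q=26

331/26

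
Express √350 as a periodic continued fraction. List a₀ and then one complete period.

[18; 1, 2, 2, 2, 1, 36]

a₀ = ⌊√350⌋ = 18.
With m₀=0, d₀=1 and mₖ₊₁ = dₖaₖ − mₖ, dₖ₊₁ = (n − mₖ₊₁²)/dₖ, aₖ₊₁ = ⌊(a₀+mₖ₊₁)/dₖ₊₁⌋:
  k=1: m=18, d=26, a=1
  k=2: m=8, d=11, a=2
  k=3: m=14, d=14, a=2
  k=4: m=14, d=11, a=2
  k=5: m=8, d=26, a=1
  k=6: m=18, d=1, a=36
d=1 and a=2a₀=36 at k=6, so the next step gives (m, d) = (18, 26) again — its k=1 value — and the period has length 6.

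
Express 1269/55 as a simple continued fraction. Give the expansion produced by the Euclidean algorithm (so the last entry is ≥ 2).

1269 = 23·55 + 4
55 = 13·4 + 3
4 = 1·3 + 1
3 = 3·1 + 0  (stop)
So 1269/55 = [23; 13, 1, 3].

[23; 13, 1, 3]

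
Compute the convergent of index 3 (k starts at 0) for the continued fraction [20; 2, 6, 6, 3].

1637/80

Using pₖ = aₖpₖ₋₁ + pₖ₋₂, qₖ = aₖqₖ₋₁ + qₖ₋₂ (with p₋₁=1, p₋₂=0, q₋₁=0, q₋₂=1):
  k=0: a=20, p=20, q=1
  k=1: a=2, p=41, q=2
  k=2: a=6, p=266, q=13
  k=3: a=6, p=1637, q=80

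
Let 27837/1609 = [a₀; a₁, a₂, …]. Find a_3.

12

27837 = 17·1609 + 484   →  a_0 = 17
1609 = 3·484 + 157   →  a_1 = 3
484 = 3·157 + 13   →  a_2 = 3
157 = 12·13 + 1   →  a_3 = 12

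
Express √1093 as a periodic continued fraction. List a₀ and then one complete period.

a₀ = ⌊√1093⌋ = 33.
With m₀=0, d₀=1 and mₖ₊₁ = dₖaₖ − mₖ, dₖ₊₁ = (n − mₖ₊₁²)/dₖ, aₖ₊₁ = ⌊(a₀+mₖ₊₁)/dₖ₊₁⌋:
  k=1: m=33, d=4, a=16
  k=2: m=31, d=33, a=1
  k=3: m=2, d=33, a=1
  k=4: m=31, d=4, a=16
  k=5: m=33, d=1, a=66
d=1 and a=2a₀=66 at k=5, so the next step gives (m, d) = (33, 4) again — its k=1 value — and the period has length 5.

[33; 16, 1, 1, 16, 66]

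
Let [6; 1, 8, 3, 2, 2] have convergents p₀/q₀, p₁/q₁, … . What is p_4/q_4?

448/65

Using pₖ = aₖpₖ₋₁ + pₖ₋₂, qₖ = aₖqₖ₋₁ + qₖ₋₂ (with p₋₁=1, p₋₂=0, q₋₁=0, q₋₂=1):
  k=0: a=6, p=6, q=1
  k=1: a=1, p=7, q=1
  k=2: a=8, p=62, q=9
  k=3: a=3, p=193, q=28
  k=4: a=2, p=448, q=65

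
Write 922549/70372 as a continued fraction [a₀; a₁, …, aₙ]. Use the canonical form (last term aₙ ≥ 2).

[13; 9, 8, 13, 12, 6]

922549 = 13×70372 + 7713
70372 = 9×7713 + 955
7713 = 8×955 + 73
955 = 13×73 + 6
73 = 12×6 + 1
6 = 6×1 + 0  (stop)
So 922549/70372 = [13; 9, 8, 13, 12, 6].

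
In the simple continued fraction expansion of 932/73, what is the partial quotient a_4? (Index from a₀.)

932 = 12·73 + 56   →  a_0 = 12
73 = 1·56 + 17   →  a_1 = 1
56 = 3·17 + 5   →  a_2 = 3
17 = 3·5 + 2   →  a_3 = 3
5 = 2·2 + 1   →  a_4 = 2

2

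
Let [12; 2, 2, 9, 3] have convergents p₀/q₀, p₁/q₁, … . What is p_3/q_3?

Using pₖ = aₖpₖ₋₁ + pₖ₋₂, qₖ = aₖqₖ₋₁ + qₖ₋₂ (with p₋₁=1, p₋₂=0, q₋₁=0, q₋₂=1):
  k=0: a=12, p=12, q=1
  k=1: a=2, p=25, q=2
  k=2: a=2, p=62, q=5
  k=3: a=9, p=583, q=47

583/47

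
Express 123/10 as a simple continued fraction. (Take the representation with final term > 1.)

[12; 3, 3]

123 = 12×10 + 3
10 = 3×3 + 1
3 = 3×1 + 0  (stop)
So 123/10 = [12; 3, 3].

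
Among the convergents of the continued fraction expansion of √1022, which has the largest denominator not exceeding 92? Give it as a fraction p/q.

1023/32

√1022 = [31; 1, 30, 1, 62, …] (period length 4).
Convergents:
  p_0/q_0 = 31/1
  p_1/q_1 = 32/1
  p_2/q_2 = 991/31
  p_3/q_3 = 1023/32
  p_4/q_4 = 64417/2015
q_3 = 32 ≤ 92 < 2015 = q_4, so the answer is 1023/32.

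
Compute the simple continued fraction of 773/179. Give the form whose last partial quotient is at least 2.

[4; 3, 7, 8]

773 = 4×179 + 57
179 = 3×57 + 8
57 = 7×8 + 1
8 = 8×1 + 0  (stop)
So 773/179 = [4; 3, 7, 8].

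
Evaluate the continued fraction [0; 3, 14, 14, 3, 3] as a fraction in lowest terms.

Fold from the inside: start with 3/1.
  3 + 1/3 = 10/3
  14 + 3/10 = 143/10
  14 + 10/143 = 2012/143
  3 + 143/2012 = 6179/2012
  0 + 2012/6179 = 2012/6179

2012/6179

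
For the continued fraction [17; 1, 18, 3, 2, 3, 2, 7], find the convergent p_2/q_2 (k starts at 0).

341/19

Using pₖ = aₖpₖ₋₁ + pₖ₋₂, qₖ = aₖqₖ₋₁ + qₖ₋₂ (with p₋₁=1, p₋₂=0, q₋₁=0, q₋₂=1):
  k=0: a=17, p=17, q=1
  k=1: a=1, p=18, q=1
  k=2: a=18, p=341, q=19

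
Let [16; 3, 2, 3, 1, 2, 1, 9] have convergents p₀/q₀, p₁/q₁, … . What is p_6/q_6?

1906/117

Using pₖ = aₖpₖ₋₁ + pₖ₋₂, qₖ = aₖqₖ₋₁ + qₖ₋₂ (with p₋₁=1, p₋₂=0, q₋₁=0, q₋₂=1):
  k=0: a=16, p=16, q=1
  k=1: a=3, p=49, q=3
  k=2: a=2, p=114, q=7
  k=3: a=3, p=391, q=24
  k=4: a=1, p=505, q=31
  k=5: a=2, p=1401, q=86
  k=6: a=1, p=1906, q=117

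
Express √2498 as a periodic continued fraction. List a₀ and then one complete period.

a₀ = ⌊√2498⌋ = 49.
With m₀=0, d₀=1 and mₖ₊₁ = dₖaₖ − mₖ, dₖ₊₁ = (n − mₖ₊₁²)/dₖ, aₖ₊₁ = ⌊(a₀+mₖ₊₁)/dₖ₊₁⌋:
  k=1: m=49, d=97, a=1
  k=2: m=48, d=2, a=48
  k=3: m=48, d=97, a=1
  k=4: m=49, d=1, a=98
d=1 and a=2a₀=98 at k=4, so the next step gives (m, d) = (49, 97) again — its k=1 value — and the period has length 4.

[49; 1, 48, 1, 98]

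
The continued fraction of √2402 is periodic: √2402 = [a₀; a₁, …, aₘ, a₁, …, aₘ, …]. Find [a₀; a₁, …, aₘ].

a₀ = ⌊√2402⌋ = 49.
With m₀=0, d₀=1 and mₖ₊₁ = dₖaₖ − mₖ, dₖ₊₁ = (n − mₖ₊₁²)/dₖ, aₖ₊₁ = ⌊(a₀+mₖ₊₁)/dₖ₊₁⌋:
  k=1: m=49, d=1, a=98
d=1 and a=2a₀=98 at k=1, so the next step gives (m, d) = (49, 1) again — its k=1 value — and the period has length 1.

[49; 98]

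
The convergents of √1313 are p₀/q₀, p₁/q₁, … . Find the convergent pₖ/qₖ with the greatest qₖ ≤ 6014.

√1313 = [36; 4, 4, 72, …] (period length 3).
Convergents:
  p_0/q_0 = 36/1
  p_1/q_1 = 145/4
  p_2/q_2 = 616/17
  p_3/q_3 = 44497/1228
  p_4/q_4 = 178604/4929
  p_5/q_5 = 758913/20944
q_4 = 4929 ≤ 6014 < 20944 = q_5, so the answer is 178604/4929.

178604/4929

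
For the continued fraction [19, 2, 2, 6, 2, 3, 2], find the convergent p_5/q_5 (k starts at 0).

4638/239

Using pₖ = aₖpₖ₋₁ + pₖ₋₂, qₖ = aₖqₖ₋₁ + qₖ₋₂ (with p₋₁=1, p₋₂=0, q₋₁=0, q₋₂=1):
  k=0: a=19, p=19, q=1
  k=1: a=2, p=39, q=2
  k=2: a=2, p=97, q=5
  k=3: a=6, p=621, q=32
  k=4: a=2, p=1339, q=69
  k=5: a=3, p=4638, q=239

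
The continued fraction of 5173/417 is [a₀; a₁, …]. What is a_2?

2

5173 = 12·417 + 169   →  a_0 = 12
417 = 2·169 + 79   →  a_1 = 2
169 = 2·79 + 11   →  a_2 = 2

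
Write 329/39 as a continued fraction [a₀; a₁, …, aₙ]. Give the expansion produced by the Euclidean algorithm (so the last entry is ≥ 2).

329 = 8*39 + 17
39 = 2*17 + 5
17 = 3*5 + 2
5 = 2*2 + 1
2 = 2*1 + 0  (stop)
So 329/39 = [8; 2, 3, 2, 2].

[8; 2, 3, 2, 2]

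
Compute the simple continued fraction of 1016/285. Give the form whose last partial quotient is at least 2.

1016 = 3×285 + 161
285 = 1×161 + 124
161 = 1×124 + 37
124 = 3×37 + 13
37 = 2×13 + 11
13 = 1×11 + 2
11 = 5×2 + 1
2 = 2×1 + 0  (stop)
So 1016/285 = [3; 1, 1, 3, 2, 1, 5, 2].

[3; 1, 1, 3, 2, 1, 5, 2]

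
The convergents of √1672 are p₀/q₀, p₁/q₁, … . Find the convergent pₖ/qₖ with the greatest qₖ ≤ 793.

30136/737

√1672 = [40; 1, 8, 10, 8, 1, 80, …] (period length 6).
Convergents:
  p_0/q_0 = 40/1
  p_1/q_1 = 41/1
  p_2/q_2 = 368/9
  p_3/q_3 = 3721/91
  p_4/q_4 = 30136/737
  p_5/q_5 = 33857/828
q_4 = 737 ≤ 793 < 828 = q_5, so the answer is 30136/737.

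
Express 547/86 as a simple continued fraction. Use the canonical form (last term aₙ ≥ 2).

[6; 2, 1, 3, 2, 3]

547 = 6·86 + 31
86 = 2·31 + 24
31 = 1·24 + 7
24 = 3·7 + 3
7 = 2·3 + 1
3 = 3·1 + 0  (stop)
So 547/86 = [6; 2, 1, 3, 2, 3].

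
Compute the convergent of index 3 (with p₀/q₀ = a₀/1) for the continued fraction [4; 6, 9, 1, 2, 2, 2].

254/61

Using pₖ = aₖpₖ₋₁ + pₖ₋₂, qₖ = aₖqₖ₋₁ + qₖ₋₂ (with p₋₁=1, p₋₂=0, q₋₁=0, q₋₂=1):
  k=0: a=4, p=4, q=1
  k=1: a=6, p=25, q=6
  k=2: a=9, p=229, q=55
  k=3: a=1, p=254, q=61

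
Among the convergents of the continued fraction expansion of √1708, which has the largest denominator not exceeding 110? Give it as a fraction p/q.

√1708 = [41; 3, 20, 3, 82, …] (period length 4).
Convergents:
  p_0/q_0 = 41/1
  p_1/q_1 = 124/3
  p_2/q_2 = 2521/61
  p_3/q_3 = 7687/186
q_2 = 61 ≤ 110 < 186 = q_3, so the answer is 2521/61.

2521/61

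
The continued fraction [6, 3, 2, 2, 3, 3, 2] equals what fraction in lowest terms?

2769/440

Fold from the inside: start with 2/1.
  3 + 1/2 = 7/2
  3 + 2/7 = 23/7
  2 + 7/23 = 53/23
  2 + 23/53 = 129/53
  3 + 53/129 = 440/129
  6 + 129/440 = 2769/440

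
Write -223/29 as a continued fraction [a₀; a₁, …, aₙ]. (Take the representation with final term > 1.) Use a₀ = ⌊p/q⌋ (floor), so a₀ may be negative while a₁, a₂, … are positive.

-223 = -8*29 + 9
29 = 3*9 + 2
9 = 4*2 + 1
2 = 2*1 + 0  (stop)
So -223/29 = [-8; 3, 4, 2].

[-8; 3, 4, 2]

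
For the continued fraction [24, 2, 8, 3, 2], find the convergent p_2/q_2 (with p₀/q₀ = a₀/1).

Using pₖ = aₖpₖ₋₁ + pₖ₋₂, qₖ = aₖqₖ₋₁ + qₖ₋₂ (with p₋₁=1, p₋₂=0, q₋₁=0, q₋₂=1):
  k=0: a=24, p=24, q=1
  k=1: a=2, p=49, q=2
  k=2: a=8, p=416, q=17

416/17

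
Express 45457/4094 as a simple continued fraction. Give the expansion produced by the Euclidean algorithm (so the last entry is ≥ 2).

[11; 9, 1, 2, 9, 15]

45457 = 11·4094 + 423
4094 = 9·423 + 287
423 = 1·287 + 136
287 = 2·136 + 15
136 = 9·15 + 1
15 = 15·1 + 0  (stop)
So 45457/4094 = [11; 9, 1, 2, 9, 15].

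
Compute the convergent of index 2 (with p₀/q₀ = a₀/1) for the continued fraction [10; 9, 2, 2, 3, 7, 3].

192/19

Using pₖ = aₖpₖ₋₁ + pₖ₋₂, qₖ = aₖqₖ₋₁ + qₖ₋₂ (with p₋₁=1, p₋₂=0, q₋₁=0, q₋₂=1):
  k=0: a=10, p=10, q=1
  k=1: a=9, p=91, q=9
  k=2: a=2, p=192, q=19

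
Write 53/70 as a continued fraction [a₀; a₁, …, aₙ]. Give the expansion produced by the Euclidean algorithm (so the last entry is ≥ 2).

[0; 1, 3, 8, 2]

53 = 0×70 + 53
70 = 1×53 + 17
53 = 3×17 + 2
17 = 8×2 + 1
2 = 2×1 + 0  (stop)
So 53/70 = [0; 1, 3, 8, 2].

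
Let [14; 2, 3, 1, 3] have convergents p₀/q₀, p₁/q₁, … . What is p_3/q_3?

130/9

Using pₖ = aₖpₖ₋₁ + pₖ₋₂, qₖ = aₖqₖ₋₁ + qₖ₋₂ (with p₋₁=1, p₋₂=0, q₋₁=0, q₋₂=1):
  k=0: a=14, p=14, q=1
  k=1: a=2, p=29, q=2
  k=2: a=3, p=101, q=7
  k=3: a=1, p=130, q=9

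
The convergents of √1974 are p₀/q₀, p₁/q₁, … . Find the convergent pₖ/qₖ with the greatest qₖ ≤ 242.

5376/121

√1974 = [44; 2, 3, 17, 2, 17, 3, 2, 88, …] (period length 8).
Convergents:
  p_0/q_0 = 44/1
  p_1/q_1 = 89/2
  p_2/q_2 = 311/7
  p_3/q_3 = 5376/121
  p_4/q_4 = 11063/249
q_3 = 121 ≤ 242 < 249 = q_4, so the answer is 5376/121.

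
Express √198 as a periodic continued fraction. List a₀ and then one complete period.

a₀ = ⌊√198⌋ = 14.
With m₀=0, d₀=1 and mₖ₊₁ = dₖaₖ − mₖ, dₖ₊₁ = (n − mₖ₊₁²)/dₖ, aₖ₊₁ = ⌊(a₀+mₖ₊₁)/dₖ₊₁⌋:
  k=1: m=14, d=2, a=14
  k=2: m=14, d=1, a=28
d=1 and a=2a₀=28 at k=2, so the next step gives (m, d) = (14, 2) again — its k=1 value — and the period has length 2.

[14; 14, 28]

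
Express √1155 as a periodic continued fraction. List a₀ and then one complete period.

[33; 1, 66]

a₀ = ⌊√1155⌋ = 33.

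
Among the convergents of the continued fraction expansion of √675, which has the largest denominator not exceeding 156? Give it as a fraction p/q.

1351/52

√675 = [25; 1, 50, …] (period length 2).
Convergents:
  p_0/q_0 = 25/1
  p_1/q_1 = 26/1
  p_2/q_2 = 1325/51
  p_3/q_3 = 1351/52
  p_4/q_4 = 68875/2651
q_3 = 52 ≤ 156 < 2651 = q_4, so the answer is 1351/52.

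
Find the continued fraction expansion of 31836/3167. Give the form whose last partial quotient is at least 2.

31836 = 10·3167 + 166
3167 = 19·166 + 13
166 = 12·13 + 10
13 = 1·10 + 3
10 = 3·3 + 1
3 = 3·1 + 0  (stop)
So 31836/3167 = [10; 19, 12, 1, 3, 3].

[10; 19, 12, 1, 3, 3]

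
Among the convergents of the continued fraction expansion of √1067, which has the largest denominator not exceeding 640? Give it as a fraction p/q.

19207/588

√1067 = [32; 1, 1, 1, 64, …] (period length 4).
Convergents:
  p_0/q_0 = 32/1
  p_1/q_1 = 33/1
  p_2/q_2 = 65/2
  p_3/q_3 = 98/3
  p_4/q_4 = 6337/194
  p_5/q_5 = 6435/197
  p_6/q_6 = 12772/391
  p_7/q_7 = 19207/588
  p_8/q_8 = 1242020/38023
q_7 = 588 ≤ 640 < 38023 = q_8, so the answer is 19207/588.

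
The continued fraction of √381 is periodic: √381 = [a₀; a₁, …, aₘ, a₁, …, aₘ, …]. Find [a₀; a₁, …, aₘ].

a₀ = ⌊√381⌋ = 19.
With m₀=0, d₀=1 and mₖ₊₁ = dₖaₖ − mₖ, dₖ₊₁ = (n − mₖ₊₁²)/dₖ, aₖ₊₁ = ⌊(a₀+mₖ₊₁)/dₖ₊₁⌋:
  k=1: m=19, d=20, a=1
  k=2: m=1, d=19, a=1
  k=3: m=18, d=3, a=12
  k=4: m=18, d=19, a=1
  k=5: m=1, d=20, a=1
  k=6: m=19, d=1, a=38
d=1 and a=2a₀=38 at k=6, so the next step gives (m, d) = (19, 20) again — its k=1 value — and the period has length 6.

[19; 1, 1, 12, 1, 1, 38]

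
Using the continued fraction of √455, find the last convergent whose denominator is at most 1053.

8191/384

√455 = [21; 3, 42, …] (period length 2).
Convergents:
  p_0/q_0 = 21/1
  p_1/q_1 = 64/3
  p_2/q_2 = 2709/127
  p_3/q_3 = 8191/384
  p_4/q_4 = 346731/16255
q_3 = 384 ≤ 1053 < 16255 = q_4, so the answer is 8191/384.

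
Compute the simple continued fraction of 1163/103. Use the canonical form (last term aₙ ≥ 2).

[11; 3, 2, 3, 4]

1163 = 11·103 + 30
103 = 3·30 + 13
30 = 2·13 + 4
13 = 3·4 + 1
4 = 4·1 + 0  (stop)
So 1163/103 = [11; 3, 2, 3, 4].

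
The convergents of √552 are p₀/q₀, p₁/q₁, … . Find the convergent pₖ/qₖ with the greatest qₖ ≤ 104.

2185/93

√552 = [23; 2, 46, …] (period length 2).
Convergents:
  p_0/q_0 = 23/1
  p_1/q_1 = 47/2
  p_2/q_2 = 2185/93
  p_3/q_3 = 4417/188
q_2 = 93 ≤ 104 < 188 = q_3, so the answer is 2185/93.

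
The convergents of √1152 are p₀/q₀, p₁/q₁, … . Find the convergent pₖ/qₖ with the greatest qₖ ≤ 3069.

√1152 = [33; 1, 15, 1, 66, …] (period length 4).
Convergents:
  p_0/q_0 = 33/1
  p_1/q_1 = 34/1
  p_2/q_2 = 543/16
  p_3/q_3 = 577/17
  p_4/q_4 = 38625/1138
  p_5/q_5 = 39202/1155
  p_6/q_6 = 626655/18463
q_5 = 1155 ≤ 3069 < 18463 = q_6, so the answer is 39202/1155.

39202/1155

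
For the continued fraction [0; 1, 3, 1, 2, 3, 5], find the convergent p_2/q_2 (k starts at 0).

3/4

Using pₖ = aₖpₖ₋₁ + pₖ₋₂, qₖ = aₖqₖ₋₁ + qₖ₋₂ (with p₋₁=1, p₋₂=0, q₋₁=0, q₋₂=1):
  k=0: a=0, p=0, q=1
  k=1: a=1, p=1, q=1
  k=2: a=3, p=3, q=4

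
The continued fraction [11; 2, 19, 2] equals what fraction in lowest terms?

919/80

Fold from the inside: start with 2/1.
  19 + 1/2 = 39/2
  2 + 2/39 = 80/39
  11 + 39/80 = 919/80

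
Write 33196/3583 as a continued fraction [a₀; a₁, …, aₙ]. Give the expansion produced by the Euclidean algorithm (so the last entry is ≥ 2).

[9; 3, 1, 3, 2, 5, 9, 2]

33196 = 9*3583 + 949
3583 = 3*949 + 736
949 = 1*736 + 213
736 = 3*213 + 97
213 = 2*97 + 19
97 = 5*19 + 2
19 = 9*2 + 1
2 = 2*1 + 0  (stop)
So 33196/3583 = [9; 3, 1, 3, 2, 5, 9, 2].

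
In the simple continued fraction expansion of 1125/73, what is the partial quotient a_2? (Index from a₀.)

1125 = 15·73 + 30   →  a_0 = 15
73 = 2·30 + 13   →  a_1 = 2
30 = 2·13 + 4   →  a_2 = 2

2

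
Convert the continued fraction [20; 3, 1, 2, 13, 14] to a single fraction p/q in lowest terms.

41943/2069

Fold from the inside: start with 14/1.
  13 + 1/14 = 183/14
  2 + 14/183 = 380/183
  1 + 183/380 = 563/380
  3 + 380/563 = 2069/563
  20 + 563/2069 = 41943/2069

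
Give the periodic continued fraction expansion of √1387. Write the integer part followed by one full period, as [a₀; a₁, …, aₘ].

[37; 4, 8, 37, 8, 4, 74]

a₀ = ⌊√1387⌋ = 37.
With m₀=0, d₀=1 and mₖ₊₁ = dₖaₖ − mₖ, dₖ₊₁ = (n − mₖ₊₁²)/dₖ, aₖ₊₁ = ⌊(a₀+mₖ₊₁)/dₖ₊₁⌋:
  k=1: m=37, d=18, a=4
  k=2: m=35, d=9, a=8
  k=3: m=37, d=2, a=37
  k=4: m=37, d=9, a=8
  k=5: m=35, d=18, a=4
  k=6: m=37, d=1, a=74
d=1 and a=2a₀=74 at k=6, so the next step gives (m, d) = (37, 18) again — its k=1 value — and the period has length 6.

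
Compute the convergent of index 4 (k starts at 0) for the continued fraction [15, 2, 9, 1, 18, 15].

Using pₖ = aₖpₖ₋₁ + pₖ₋₂, qₖ = aₖqₖ₋₁ + qₖ₋₂ (with p₋₁=1, p₋₂=0, q₋₁=0, q₋₂=1):
  k=0: a=15, p=15, q=1
  k=1: a=2, p=31, q=2
  k=2: a=9, p=294, q=19
  k=3: a=1, p=325, q=21
  k=4: a=18, p=6144, q=397

6144/397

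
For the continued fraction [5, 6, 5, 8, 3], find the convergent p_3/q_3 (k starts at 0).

Using pₖ = aₖpₖ₋₁ + pₖ₋₂, qₖ = aₖqₖ₋₁ + qₖ₋₂ (with p₋₁=1, p₋₂=0, q₋₁=0, q₋₂=1):
  k=0: a=5, p=5, q=1
  k=1: a=6, p=31, q=6
  k=2: a=5, p=160, q=31
  k=3: a=8, p=1311, q=254

1311/254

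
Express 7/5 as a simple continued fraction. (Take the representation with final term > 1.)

[1; 2, 2]

7 = 1×5 + 2
5 = 2×2 + 1
2 = 2×1 + 0  (stop)
So 7/5 = [1; 2, 2].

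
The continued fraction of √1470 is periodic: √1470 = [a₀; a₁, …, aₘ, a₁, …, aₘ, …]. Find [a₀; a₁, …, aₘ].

[38; 2, 1, 14, 1, 2, 76]

a₀ = ⌊√1470⌋ = 38.
With m₀=0, d₀=1 and mₖ₊₁ = dₖaₖ − mₖ, dₖ₊₁ = (n − mₖ₊₁²)/dₖ, aₖ₊₁ = ⌊(a₀+mₖ₊₁)/dₖ₊₁⌋:
  k=1: m=38, d=26, a=2
  k=2: m=14, d=49, a=1
  k=3: m=35, d=5, a=14
  k=4: m=35, d=49, a=1
  k=5: m=14, d=26, a=2
  k=6: m=38, d=1, a=76
d=1 and a=2a₀=76 at k=6, so the next step gives (m, d) = (38, 26) again — its k=1 value — and the period has length 6.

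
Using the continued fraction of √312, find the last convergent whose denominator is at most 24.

√312 = [17; 1, 1, 1, 34, …] (period length 4).
Convergents:
  p_0/q_0 = 17/1
  p_1/q_1 = 18/1
  p_2/q_2 = 35/2
  p_3/q_3 = 53/3
  p_4/q_4 = 1837/104
q_3 = 3 ≤ 24 < 104 = q_4, so the answer is 53/3.

53/3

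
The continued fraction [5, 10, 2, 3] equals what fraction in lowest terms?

Fold from the inside: start with 3/1.
  2 + 1/3 = 7/3
  10 + 3/7 = 73/7
  5 + 7/73 = 372/73

372/73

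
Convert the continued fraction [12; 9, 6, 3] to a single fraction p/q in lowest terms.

2107/174

Using pₖ = aₖpₖ₋₁ + pₖ₋₂ and qₖ = aₖqₖ₋₁ + qₖ₋₂:
  k=0: a=12, p=12, q=1
  k=1: a=9, p=109, q=9
  k=2: a=6, p=666, q=55
  k=3: a=3, p=2107, q=174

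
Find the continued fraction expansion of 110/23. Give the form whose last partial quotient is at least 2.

110 = 4×23 + 18
23 = 1×18 + 5
18 = 3×5 + 3
5 = 1×3 + 2
3 = 1×2 + 1
2 = 2×1 + 0  (stop)
So 110/23 = [4; 1, 3, 1, 1, 2].

[4; 1, 3, 1, 1, 2]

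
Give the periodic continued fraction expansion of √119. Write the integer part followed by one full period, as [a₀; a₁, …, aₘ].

[10; 1, 9, 1, 20]

a₀ = ⌊√119⌋ = 10.
With m₀=0, d₀=1 and mₖ₊₁ = dₖaₖ − mₖ, dₖ₊₁ = (n − mₖ₊₁²)/dₖ, aₖ₊₁ = ⌊(a₀+mₖ₊₁)/dₖ₊₁⌋:
  k=1: m=10, d=19, a=1
  k=2: m=9, d=2, a=9
  k=3: m=9, d=19, a=1
  k=4: m=10, d=1, a=20
d=1 and a=2a₀=20 at k=4, so the next step gives (m, d) = (10, 19) again — its k=1 value — and the period has length 4.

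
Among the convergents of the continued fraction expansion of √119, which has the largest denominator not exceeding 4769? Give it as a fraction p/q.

√119 = [10; 1, 9, 1, 20, …] (period length 4).
Convergents:
  p_0/q_0 = 10/1
  p_1/q_1 = 11/1
  p_2/q_2 = 109/10
  p_3/q_3 = 120/11
  p_4/q_4 = 2509/230
  p_5/q_5 = 2629/241
  p_6/q_6 = 26170/2399
  p_7/q_7 = 28799/2640
  p_8/q_8 = 602150/55199
q_7 = 2640 ≤ 4769 < 55199 = q_8, so the answer is 28799/2640.

28799/2640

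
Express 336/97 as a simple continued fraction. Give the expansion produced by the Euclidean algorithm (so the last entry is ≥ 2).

[3; 2, 6, 2, 3]

336 = 3*97 + 45
97 = 2*45 + 7
45 = 6*7 + 3
7 = 2*3 + 1
3 = 3*1 + 0  (stop)
So 336/97 = [3; 2, 6, 2, 3].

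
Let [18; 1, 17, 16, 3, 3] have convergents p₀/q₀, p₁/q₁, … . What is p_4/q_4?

16766/885

Using pₖ = aₖpₖ₋₁ + pₖ₋₂, qₖ = aₖqₖ₋₁ + qₖ₋₂ (with p₋₁=1, p₋₂=0, q₋₁=0, q₋₂=1):
  k=0: a=18, p=18, q=1
  k=1: a=1, p=19, q=1
  k=2: a=17, p=341, q=18
  k=3: a=16, p=5475, q=289
  k=4: a=3, p=16766, q=885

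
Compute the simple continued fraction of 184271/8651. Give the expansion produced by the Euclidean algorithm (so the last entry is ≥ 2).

[21; 3, 3, 18, 9, 2, 2]

184271 = 21·8651 + 2600
8651 = 3·2600 + 851
2600 = 3·851 + 47
851 = 18·47 + 5
47 = 9·5 + 2
5 = 2·2 + 1
2 = 2·1 + 0  (stop)
So 184271/8651 = [21; 3, 3, 18, 9, 2, 2].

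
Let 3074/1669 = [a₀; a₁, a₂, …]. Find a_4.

3074 = 1·1669 + 1405   →  a_0 = 1
1669 = 1·1405 + 264   →  a_1 = 1
1405 = 5·264 + 85   →  a_2 = 5
264 = 3·85 + 9   →  a_3 = 3
85 = 9·9 + 4   →  a_4 = 9

9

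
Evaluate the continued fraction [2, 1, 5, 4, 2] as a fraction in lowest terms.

159/56

Using pₖ = aₖpₖ₋₁ + pₖ₋₂ and qₖ = aₖqₖ₋₁ + qₖ₋₂:
  k=0: a=2, p=2, q=1
  k=1: a=1, p=3, q=1
  k=2: a=5, p=17, q=6
  k=3: a=4, p=71, q=25
  k=4: a=2, p=159, q=56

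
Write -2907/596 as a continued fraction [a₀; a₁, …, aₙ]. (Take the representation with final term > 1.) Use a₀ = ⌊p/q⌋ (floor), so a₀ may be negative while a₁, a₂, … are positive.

[-5; 8, 6, 12]

-2907 = -5·596 + 73
596 = 8·73 + 12
73 = 6·12 + 1
12 = 12·1 + 0  (stop)
So -2907/596 = [-5; 8, 6, 12].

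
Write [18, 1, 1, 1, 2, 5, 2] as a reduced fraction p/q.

1751/94

Fold from the inside: start with 2/1.
  5 + 1/2 = 11/2
  2 + 2/11 = 24/11
  1 + 11/24 = 35/24
  1 + 24/35 = 59/35
  1 + 35/59 = 94/59
  18 + 59/94 = 1751/94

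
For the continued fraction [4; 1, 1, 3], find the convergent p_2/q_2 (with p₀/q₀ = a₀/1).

9/2

Using pₖ = aₖpₖ₋₁ + pₖ₋₂, qₖ = aₖqₖ₋₁ + qₖ₋₂ (with p₋₁=1, p₋₂=0, q₋₁=0, q₋₂=1):
  k=0: a=4, p=4, q=1
  k=1: a=1, p=5, q=1
  k=2: a=1, p=9, q=2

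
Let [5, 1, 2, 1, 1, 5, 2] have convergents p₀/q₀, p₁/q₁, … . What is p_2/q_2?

17/3

Using pₖ = aₖpₖ₋₁ + pₖ₋₂, qₖ = aₖqₖ₋₁ + qₖ₋₂ (with p₋₁=1, p₋₂=0, q₋₁=0, q₋₂=1):
  k=0: a=5, p=5, q=1
  k=1: a=1, p=6, q=1
  k=2: a=2, p=17, q=3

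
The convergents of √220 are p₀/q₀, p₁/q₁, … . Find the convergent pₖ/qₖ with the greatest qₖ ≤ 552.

√220 = [14; 1, 4, 1, 28, …] (period length 4).
Convergents:
  p_0/q_0 = 14/1
  p_1/q_1 = 15/1
  p_2/q_2 = 74/5
  p_3/q_3 = 89/6
  p_4/q_4 = 2566/173
  p_5/q_5 = 2655/179
  p_6/q_6 = 13186/889
q_5 = 179 ≤ 552 < 889 = q_6, so the answer is 2655/179.

2655/179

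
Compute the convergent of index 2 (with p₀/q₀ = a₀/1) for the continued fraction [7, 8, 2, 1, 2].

121/17

Using pₖ = aₖpₖ₋₁ + pₖ₋₂, qₖ = aₖqₖ₋₁ + qₖ₋₂ (with p₋₁=1, p₋₂=0, q₋₁=0, q₋₂=1):
  k=0: a=7, p=7, q=1
  k=1: a=8, p=57, q=8
  k=2: a=2, p=121, q=17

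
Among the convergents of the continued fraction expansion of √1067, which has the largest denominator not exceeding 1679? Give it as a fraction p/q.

19207/588

√1067 = [32; 1, 1, 1, 64, …] (period length 4).
Convergents:
  p_0/q_0 = 32/1
  p_1/q_1 = 33/1
  p_2/q_2 = 65/2
  p_3/q_3 = 98/3
  p_4/q_4 = 6337/194
  p_5/q_5 = 6435/197
  p_6/q_6 = 12772/391
  p_7/q_7 = 19207/588
  p_8/q_8 = 1242020/38023
q_7 = 588 ≤ 1679 < 38023 = q_8, so the answer is 19207/588.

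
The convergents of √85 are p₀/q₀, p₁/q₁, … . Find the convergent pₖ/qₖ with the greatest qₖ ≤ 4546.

34813/3776

√85 = [9; 4, 1, 1, 4, 18, …] (period length 5).
Convergents:
  p_0/q_0 = 9/1
  p_1/q_1 = 37/4
  p_2/q_2 = 46/5
  p_3/q_3 = 83/9
  p_4/q_4 = 378/41
  p_5/q_5 = 6887/747
  p_6/q_6 = 27926/3029
  p_7/q_7 = 34813/3776
  p_8/q_8 = 62739/6805
q_7 = 3776 ≤ 4546 < 6805 = q_8, so the answer is 34813/3776.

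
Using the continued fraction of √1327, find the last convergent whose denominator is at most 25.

255/7

√1327 = [36; 2, 2, 1, 35, 1, 2, 2, 72, …] (period length 8).
Convergents:
  p_0/q_0 = 36/1
  p_1/q_1 = 73/2
  p_2/q_2 = 182/5
  p_3/q_3 = 255/7
  p_4/q_4 = 9107/250
q_3 = 7 ≤ 25 < 250 = q_4, so the answer is 255/7.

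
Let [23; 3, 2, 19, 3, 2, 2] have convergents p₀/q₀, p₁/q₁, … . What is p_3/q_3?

3167/136

Using pₖ = aₖpₖ₋₁ + pₖ₋₂, qₖ = aₖqₖ₋₁ + qₖ₋₂ (with p₋₁=1, p₋₂=0, q₋₁=0, q₋₂=1):
  k=0: a=23, p=23, q=1
  k=1: a=3, p=70, q=3
  k=2: a=2, p=163, q=7
  k=3: a=19, p=3167, q=136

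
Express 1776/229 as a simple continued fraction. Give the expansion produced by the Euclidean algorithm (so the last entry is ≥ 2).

1776 = 7×229 + 173
229 = 1×173 + 56
173 = 3×56 + 5
56 = 11×5 + 1
5 = 5×1 + 0  (stop)
So 1776/229 = [7; 1, 3, 11, 5].

[7; 1, 3, 11, 5]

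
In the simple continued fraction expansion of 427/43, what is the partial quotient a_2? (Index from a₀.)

13

427 = 9·43 + 40   →  a_0 = 9
43 = 1·40 + 3   →  a_1 = 1
40 = 13·3 + 1   →  a_2 = 13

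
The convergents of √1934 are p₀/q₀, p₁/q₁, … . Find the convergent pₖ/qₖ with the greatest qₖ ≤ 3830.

√1934 = [43; 1, 42, 1, 86, …] (period length 4).
Convergents:
  p_0/q_0 = 43/1
  p_1/q_1 = 44/1
  p_2/q_2 = 1891/43
  p_3/q_3 = 1935/44
  p_4/q_4 = 168301/3827
  p_5/q_5 = 170236/3871
q_4 = 3827 ≤ 3830 < 3871 = q_5, so the answer is 168301/3827.

168301/3827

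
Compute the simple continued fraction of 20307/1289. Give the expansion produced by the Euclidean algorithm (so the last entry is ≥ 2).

[15; 1, 3, 15, 10, 2]

20307 = 15×1289 + 972
1289 = 1×972 + 317
972 = 3×317 + 21
317 = 15×21 + 2
21 = 10×2 + 1
2 = 2×1 + 0  (stop)
So 20307/1289 = [15; 1, 3, 15, 10, 2].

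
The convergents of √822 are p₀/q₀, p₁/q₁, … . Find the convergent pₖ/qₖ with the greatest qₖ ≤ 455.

√822 = [28; 1, 2, 28, 2, 1, 56, …] (period length 6).
Convergents:
  p_0/q_0 = 28/1
  p_1/q_1 = 29/1
  p_2/q_2 = 86/3
  p_3/q_3 = 2437/85
  p_4/q_4 = 4960/173
  p_5/q_5 = 7397/258
  p_6/q_6 = 419192/14621
q_5 = 258 ≤ 455 < 14621 = q_6, so the answer is 7397/258.

7397/258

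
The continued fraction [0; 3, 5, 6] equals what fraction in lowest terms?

Using pₖ = aₖpₖ₋₁ + pₖ₋₂ and qₖ = aₖqₖ₋₁ + qₖ₋₂:
  k=0: a=0, p=0, q=1
  k=1: a=3, p=1, q=3
  k=2: a=5, p=5, q=16
  k=3: a=6, p=31, q=99

31/99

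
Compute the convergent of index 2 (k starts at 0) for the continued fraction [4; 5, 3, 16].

67/16

Using pₖ = aₖpₖ₋₁ + pₖ₋₂, qₖ = aₖqₖ₋₁ + qₖ₋₂ (with p₋₁=1, p₋₂=0, q₋₁=0, q₋₂=1):
  k=0: a=4, p=4, q=1
  k=1: a=5, p=21, q=5
  k=2: a=3, p=67, q=16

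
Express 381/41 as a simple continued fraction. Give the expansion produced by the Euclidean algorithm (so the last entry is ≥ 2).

[9; 3, 2, 2, 2]

381 = 9·41 + 12
41 = 3·12 + 5
12 = 2·5 + 2
5 = 2·2 + 1
2 = 2·1 + 0  (stop)
So 381/41 = [9; 3, 2, 2, 2].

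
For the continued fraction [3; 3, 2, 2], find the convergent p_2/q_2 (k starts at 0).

Using pₖ = aₖpₖ₋₁ + pₖ₋₂, qₖ = aₖqₖ₋₁ + qₖ₋₂ (with p₋₁=1, p₋₂=0, q₋₁=0, q₋₂=1):
  k=0: a=3, p=3, q=1
  k=1: a=3, p=10, q=3
  k=2: a=2, p=23, q=7

23/7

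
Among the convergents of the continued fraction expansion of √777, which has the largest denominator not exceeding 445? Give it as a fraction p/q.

√777 = [27; 1, 6, 1, 54, …] (period length 4).
Convergents:
  p_0/q_0 = 27/1
  p_1/q_1 = 28/1
  p_2/q_2 = 195/7
  p_3/q_3 = 223/8
  p_4/q_4 = 12237/439
  p_5/q_5 = 12460/447
q_4 = 439 ≤ 445 < 447 = q_5, so the answer is 12237/439.

12237/439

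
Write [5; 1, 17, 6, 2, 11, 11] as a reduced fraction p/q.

Fold from the inside: start with 11/1.
  11 + 1/11 = 122/11
  2 + 11/122 = 255/122
  6 + 122/255 = 1652/255
  17 + 255/1652 = 28339/1652
  1 + 1652/28339 = 29991/28339
  5 + 28339/29991 = 178294/29991

178294/29991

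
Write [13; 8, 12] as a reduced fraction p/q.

1273/97

Using pₖ = aₖpₖ₋₁ + pₖ₋₂ and qₖ = aₖqₖ₋₁ + qₖ₋₂:
  k=0: a=13, p=13, q=1
  k=1: a=8, p=105, q=8
  k=2: a=12, p=1273, q=97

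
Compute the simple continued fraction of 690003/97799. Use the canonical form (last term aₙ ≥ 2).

690003 = 7*97799 + 5410
97799 = 18*5410 + 419
5410 = 12*419 + 382
419 = 1*382 + 37
382 = 10*37 + 12
37 = 3*12 + 1
12 = 12*1 + 0  (stop)
So 690003/97799 = [7; 18, 12, 1, 10, 3, 12].

[7; 18, 12, 1, 10, 3, 12]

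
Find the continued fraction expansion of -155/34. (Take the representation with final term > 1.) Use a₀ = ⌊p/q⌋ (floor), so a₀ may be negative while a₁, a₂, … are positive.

[-5; 2, 3, 1, 3]

-155 = -5*34 + 15
34 = 2*15 + 4
15 = 3*4 + 3
4 = 1*3 + 1
3 = 3*1 + 0  (stop)
So -155/34 = [-5; 2, 3, 1, 3].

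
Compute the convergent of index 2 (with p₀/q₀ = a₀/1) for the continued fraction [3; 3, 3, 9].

33/10

Using pₖ = aₖpₖ₋₁ + pₖ₋₂, qₖ = aₖqₖ₋₁ + qₖ₋₂ (with p₋₁=1, p₋₂=0, q₋₁=0, q₋₂=1):
  k=0: a=3, p=3, q=1
  k=1: a=3, p=10, q=3
  k=2: a=3, p=33, q=10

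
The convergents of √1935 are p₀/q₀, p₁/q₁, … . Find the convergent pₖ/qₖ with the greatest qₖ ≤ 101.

3871/88

√1935 = [43; 1, 86, …] (period length 2).
Convergents:
  p_0/q_0 = 43/1
  p_1/q_1 = 44/1
  p_2/q_2 = 3827/87
  p_3/q_3 = 3871/88
  p_4/q_4 = 336733/7655
q_3 = 88 ≤ 101 < 7655 = q_4, so the answer is 3871/88.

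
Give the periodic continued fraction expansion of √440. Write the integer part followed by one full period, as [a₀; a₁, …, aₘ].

[20; 1, 40]

a₀ = ⌊√440⌋ = 20.
With m₀=0, d₀=1 and mₖ₊₁ = dₖaₖ − mₖ, dₖ₊₁ = (n − mₖ₊₁²)/dₖ, aₖ₊₁ = ⌊(a₀+mₖ₊₁)/dₖ₊₁⌋:
  k=1: m=20, d=40, a=1
  k=2: m=20, d=1, a=40
d=1 and a=2a₀=40 at k=2, so the next step gives (m, d) = (20, 40) again — its k=1 value — and the period has length 2.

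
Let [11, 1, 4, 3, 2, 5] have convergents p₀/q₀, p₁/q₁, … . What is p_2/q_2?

59/5

Using pₖ = aₖpₖ₋₁ + pₖ₋₂, qₖ = aₖqₖ₋₁ + qₖ₋₂ (with p₋₁=1, p₋₂=0, q₋₁=0, q₋₂=1):
  k=0: a=11, p=11, q=1
  k=1: a=1, p=12, q=1
  k=2: a=4, p=59, q=5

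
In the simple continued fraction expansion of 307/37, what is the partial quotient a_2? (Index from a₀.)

2

307 = 8·37 + 11   →  a_0 = 8
37 = 3·11 + 4   →  a_1 = 3
11 = 2·4 + 3   →  a_2 = 2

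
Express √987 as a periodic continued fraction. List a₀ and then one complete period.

a₀ = ⌊√987⌋ = 31.

[31; 2, 2, 2, 62]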